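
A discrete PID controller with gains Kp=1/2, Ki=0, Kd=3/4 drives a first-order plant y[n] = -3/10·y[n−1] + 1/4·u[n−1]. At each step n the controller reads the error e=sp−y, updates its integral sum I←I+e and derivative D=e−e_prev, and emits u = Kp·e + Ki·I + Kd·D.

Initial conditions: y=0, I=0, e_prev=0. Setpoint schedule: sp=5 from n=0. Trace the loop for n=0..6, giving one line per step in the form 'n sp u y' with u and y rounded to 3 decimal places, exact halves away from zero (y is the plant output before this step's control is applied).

0 5 6.250 0.000
1 5 0.547 1.563
2 5 4.087 -0.332
3 5 0.849 1.121
4 5 3.496 -0.124
5 5 1.268 0.911
6 5 3.129 0.044

(exact arithmetic carried between steps; '≈' marks a value shown rounded to 6 d.p. or computed from one; I and e_prev carry over from the previous line; the table rounds u and y to 3 d.p., halves away from zero)
n=0: y=0, sp=5, e=sp−y=5; I=5, D=e−e_prev=5; u=1/2·5+0·5+3/4·5=6.25; next y=-3/10·0+1/4·6.25=1.5625
n=1: y=1.5625, sp=5, e=sp−y=3.4375; I=8.4375, D=e−e_prev=-1.5625; u=1/2·3.4375+0·8.4375+3/4·(-1.5625)=0.546875; next y=-3/10·1.5625+1/4·0.546875≈-0.332031
n=2: y≈-0.332031, sp=5, e=sp−y≈5.332031; I≈13.769531, D=e−e_prev≈1.894531; u=1/2·5.332031+0·13.769531+3/4·1.894531≈4.086914; next y=-3/10·(-0.332031)+1/4·4.086914≈1.121338
n=3: y≈1.121338, sp=5, e=sp−y≈3.878662; I≈17.648193, D=e−e_prev≈-1.453369; u=1/2·3.878662+0·17.648193+3/4·(-1.453369)≈0.849304; next y=-3/10·1.121338+1/4·0.849304≈-0.124075
n=4: y≈-0.124075, sp=5, e=sp−y≈5.124075; I≈22.772269, D=e−e_prev≈1.245413; u=1/2·5.124075+0·22.772269+3/4·1.245413≈3.496098; next y=-3/10·(-0.124075)+1/4·3.496098≈0.911247
n=5: y≈0.911247, sp=5, e=sp−y≈4.088753; I≈26.861022, D=e−e_prev≈-1.035322; u=1/2·4.088753+0·26.861022+3/4·(-1.035322)≈1.267885; next y=-3/10·0.911247+1/4·1.267885≈0.043597
n=6: y≈0.043597, sp=5, e=sp−y≈4.956403; I≈31.817425, D=e−e_prev≈0.867650; u=1/2·4.956403+0·31.817425+3/4·0.867650≈3.128939; next y=-3/10·0.043597+1/4·3.128939≈0.769156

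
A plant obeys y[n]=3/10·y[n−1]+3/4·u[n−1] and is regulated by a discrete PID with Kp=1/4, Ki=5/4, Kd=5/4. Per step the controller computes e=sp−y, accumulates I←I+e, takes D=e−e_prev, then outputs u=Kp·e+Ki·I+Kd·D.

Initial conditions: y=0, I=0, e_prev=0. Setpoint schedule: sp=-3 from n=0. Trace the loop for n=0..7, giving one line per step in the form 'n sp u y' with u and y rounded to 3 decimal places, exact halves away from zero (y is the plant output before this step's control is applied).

0 -3 -8.250 0.000
1 -3 8.766 -6.188
2 -3 -24.974 4.718
3 -3 39.602 -17.315
4 -3 -85.057 24.507
5 -3 155.442 -56.440
6 -3 -308.189 99.650
7 -3 586.076 -201.247

(exact arithmetic carried between steps; '≈' marks a value shown rounded to 6 d.p. or computed from one; I and e_prev carry over from the previous line; the table rounds u and y to 3 d.p., halves away from zero)
n=0: y=0, sp=-3, e=sp−y=-3; I=-3, D=e−e_prev=-3; u=1/4·(-3)+5/4·(-3)+5/4·(-3)=-8.25; next y=3/10·0+3/4·(-8.25)=-6.1875
n=1: y=-6.1875, sp=-3, e=sp−y=3.1875; I=0.1875, D=e−e_prev=6.1875; u=1/4·3.1875+5/4·0.1875+5/4·6.1875=8.765625; next y=3/10·(-6.1875)+3/4·8.765625≈4.717969
n=2: y≈4.717969, sp=-3, e=sp−y≈-7.717969; I≈-7.530469, D=e−e_prev≈-10.905469; u=1/4·(-7.717969)+5/4·(-7.530469)+5/4·(-10.905469)≈-24.974414; next y=3/10·4.717969+3/4·(-24.974414)≈-17.315420
n=3: y≈-17.315420, sp=-3, e=sp−y≈14.315420; I≈6.784951, D=e−e_prev≈22.033389; u=1/4·14.315420+5/4·6.784951+5/4·22.033389≈39.601780; next y=3/10·(-17.315420)+3/4·39.601780≈24.506709
n=4: y≈24.506709, sp=-3, e=sp−y≈-27.506709; I≈-20.721758, D=e−e_prev≈-41.822129; u=1/4·(-27.506709)+5/4·(-20.721758)+5/4·(-41.822129)≈-85.056535; next y=3/10·24.506709+3/4·(-85.056535)≈-56.440389
n=5: y≈-56.440389, sp=-3, e=sp−y≈53.440389; I≈32.718631, D=e−e_prev≈80.947098; u=1/4·53.440389+5/4·32.718631+5/4·80.947098≈155.442258; next y=3/10·(-56.440389)+3/4·155.442258≈99.649577
n=6: y≈99.649577, sp=-3, e=sp−y≈-102.649577; I≈-69.930946, D=e−e_prev≈-156.089966; u=1/4·(-102.649577)+5/4·(-69.930946)+5/4·(-156.089966)≈-308.188534; next y=3/10·99.649577+3/4·(-308.188534)≈-201.246527
n=7: y≈-201.246527, sp=-3, e=sp−y≈198.246527; I≈128.315581, D=e−e_prev≈300.896104; u=1/4·198.246527+5/4·128.315581+5/4·300.896104≈586.076239; next y=3/10·(-201.246527)+3/4·586.076239≈379.183221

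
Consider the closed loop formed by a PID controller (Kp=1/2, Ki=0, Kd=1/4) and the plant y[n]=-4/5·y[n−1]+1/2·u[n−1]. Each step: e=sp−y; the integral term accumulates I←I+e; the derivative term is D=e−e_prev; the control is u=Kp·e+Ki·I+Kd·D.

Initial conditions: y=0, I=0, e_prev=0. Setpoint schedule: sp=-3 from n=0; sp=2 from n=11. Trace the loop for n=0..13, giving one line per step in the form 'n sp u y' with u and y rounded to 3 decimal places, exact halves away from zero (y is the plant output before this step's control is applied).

0 -3 -2.250 0.000
1 -3 -0.656 -1.125
2 -3 -2.210 0.572
3 -3 -0.185 -1.563
4 -3 -2.759 1.158
5 -3 0.518 -2.305
6 -3 -3.654 2.104
7 -3 1.658 -3.510
8 -3 -5.105 3.637
9 -3 3.506 -5.462
10 -3 -7.458 6.123
11 2 10.251 -8.627
12 2 -10.177 12.027
13 2 15.039 -14.710

(exact arithmetic carried between steps; '≈' marks a value shown rounded to 6 d.p. or computed from one; I and e_prev carry over from the previous line; the table rounds u and y to 3 d.p., halves away from zero)
n=0: y=0, sp=-3, e=sp−y=-3; I=-3, D=e−e_prev=-3; u=1/2·(-3)+0·(-3)+1/4·(-3)=-2.25; next y=-4/5·0+1/2·(-2.25)=-1.125
n=1: y=-1.125, sp=-3, e=sp−y=-1.875; I=-4.875, D=e−e_prev=1.125; u=1/2·(-1.875)+0·(-4.875)+1/4·1.125=-0.65625; next y=-4/5·(-1.125)+1/2·(-0.65625)=0.571875
n=2: y=0.571875, sp=-3, e=sp−y=-3.571875; I=-8.446875, D=e−e_prev=-1.696875; u=1/2·(-3.571875)+0·(-8.446875)+1/4·(-1.696875)≈-2.210156; next y=-4/5·0.571875+1/2·(-2.210156)≈-1.562578
n=3: y≈-1.562578, sp=-3, e=sp−y≈-1.437422; I≈-9.884297, D=e−e_prev≈2.134453; u=1/2·(-1.437422)+0·(-9.884297)+1/4·2.134453≈-0.185098; next y=-4/5·(-1.562578)+1/2·(-0.185098)≈1.157514
n=4: y≈1.157514, sp=-3, e=sp−y≈-4.157514; I≈-14.041811, D=e−e_prev≈-2.720092; u=1/2·(-4.157514)+0·(-14.041811)+1/4·(-2.720092)≈-2.758780; next y=-4/5·1.157514+1/2·(-2.758780)≈-2.305401
n=5: y≈-2.305401, sp=-3, e=sp−y≈-0.694599; I≈-14.736410, D=e−e_prev≈3.462915; u=1/2·(-0.694599)+0·(-14.736410)+1/4·3.462915≈0.518429; next y=-4/5·(-2.305401)+1/2·0.518429≈2.103535
n=6: y≈2.103535, sp=-3, e=sp−y≈-5.103535; I≈-19.839945, D=e−e_prev≈-4.408936; u=1/2·(-5.103535)+0·(-19.839945)+1/4·(-4.408936)≈-3.654002; next y=-4/5·2.103535+1/2·(-3.654002)≈-3.509829
n=7: y≈-3.509829, sp=-3, e=sp−y≈0.509829; I≈-19.330116, D=e−e_prev≈5.613364; u=1/2·0.509829+0·(-19.330116)+1/4·5.613364≈1.658256; next y=-4/5·(-3.509829)+1/2·1.658256≈3.636991
n=8: y≈3.636991, sp=-3, e=sp−y≈-6.636991; I≈-25.967107, D=e−e_prev≈-7.146820; u=1/2·(-6.636991)+0·(-25.967107)+1/4·(-7.146820)≈-5.105200; next y=-4/5·3.636991+1/2·(-5.105200)≈-5.462193
n=9: y≈-5.462193, sp=-3, e=sp−y≈2.462193; I≈-23.504914, D=e−e_prev≈9.099184; u=1/2·2.462193+0·(-23.504914)+1/4·9.099184≈3.505892; next y=-4/5·(-5.462193)+1/2·3.505892≈6.122701
n=10: y≈6.122701, sp=-3, e=sp−y≈-9.122701; I≈-32.627614, D=e−e_prev≈-11.584893; u=1/2·(-9.122701)+0·(-32.627614)+1/4·(-11.584893)≈-7.457574; next y=-4/5·6.122701+1/2·(-7.457574)≈-8.626947
n=11: y≈-8.626947, sp=2, e=sp−y≈10.626947; I≈-22.000667, D=e−e_prev≈19.749648; u=1/2·10.626947+0·(-22.000667)+1/4·19.749648≈10.250886; next y=-4/5·(-8.626947)+1/2·10.250886≈12.027001
n=12: y≈12.027001, sp=2, e=sp−y≈-10.027001; I≈-32.027668, D=e−e_prev≈-20.653948; u=1/2·(-10.027001)+0·(-32.027668)+1/4·(-20.653948)≈-10.176987; next y=-4/5·12.027001+1/2·(-10.176987)≈-14.710094
n=13: y≈-14.710094, sp=2, e=sp−y≈16.710094; I≈-15.317574, D=e−e_prev≈26.737095; u=1/2·16.710094+0·(-15.317574)+1/4·26.737095≈15.039321; next y=-4/5·(-14.710094)+1/2·15.039321≈19.287736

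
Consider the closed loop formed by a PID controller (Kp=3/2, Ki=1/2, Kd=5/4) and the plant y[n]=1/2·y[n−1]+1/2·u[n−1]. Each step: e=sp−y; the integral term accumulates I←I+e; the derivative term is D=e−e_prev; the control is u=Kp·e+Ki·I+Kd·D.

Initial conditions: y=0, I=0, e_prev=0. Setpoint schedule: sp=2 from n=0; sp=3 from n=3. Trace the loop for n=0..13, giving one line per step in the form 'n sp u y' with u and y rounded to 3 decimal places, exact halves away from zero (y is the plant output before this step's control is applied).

(exact arithmetic carried between steps; '≈' marks a value shown rounded to 6 d.p. or computed from one; I and e_prev carry over from the previous line; the table rounds u and y to 3 d.p., halves away from zero)
n=0: y=0, sp=2, e=sp−y=2; I=2, D=e−e_prev=2; u=3/2·2+1/2·2+5/4·2=6.5; next y=1/2·0+1/2·6.5=3.25
n=1: y=3.25, sp=2, e=sp−y=-1.25; I=0.75, D=e−e_prev=-3.25; u=3/2·(-1.25)+1/2·0.75+5/4·(-3.25)=-5.5625; next y=1/2·3.25+1/2·(-5.5625)=-1.15625
n=2: y=-1.15625, sp=2, e=sp−y=3.15625; I=3.90625, D=e−e_prev=4.40625; u=3/2·3.15625+1/2·3.90625+5/4·4.40625≈12.195313; next y=1/2·(-1.15625)+1/2·12.195313≈5.519531
n=3: y≈5.519531, sp=3, e=sp−y≈-2.519531; I≈1.386719, D=e−e_prev≈-5.675781; u=3/2·(-2.519531)+1/2·1.386719+5/4·(-5.675781)≈-10.180664; next y=1/2·5.519531+1/2·(-10.180664)≈-2.330566
n=4: y≈-2.330566, sp=3, e=sp−y≈5.330566; I≈6.717285, D=e−e_prev≈7.850098; u=3/2·5.330566+1/2·6.717285+5/4·7.850098≈21.167114; next y=1/2·(-2.330566)+1/2·21.167114≈9.418274
n=5: y≈9.418274, sp=3, e=sp−y≈-6.418274; I≈0.299011, D=e−e_prev≈-11.748840; u=3/2·(-6.418274)+1/2·0.299011+5/4·(-11.748840)≈-24.163956; next y=1/2·9.418274+1/2·(-24.163956)≈-7.372841
n=6: y≈-7.372841, sp=3, e=sp−y≈10.372841; I≈10.671852, D=e−e_prev≈16.791115; u=3/2·10.372841+1/2·10.671852+5/4·16.791115≈41.884081; next y=1/2·(-7.372841)+1/2·41.884081≈17.255620
n=7: y≈17.255620, sp=3, e=sp−y≈-14.255620; I≈-3.583768, D=e−e_prev≈-24.628461; u=3/2·(-14.255620)+1/2·(-3.583768)+5/4·(-24.628461)≈-53.960890; next y=1/2·17.255620+1/2·(-53.960890)≈-18.352635
n=8: y≈-18.352635, sp=3, e=sp−y≈21.352635; I≈17.768867, D=e−e_prev≈35.608255; u=3/2·21.352635+1/2·17.768867+5/4·35.608255≈85.423705; next y=1/2·(-18.352635)+1/2·85.423705≈33.535535
n=9: y≈33.535535, sp=3, e=sp−y≈-30.535535; I≈-12.766668, D=e−e_prev≈-51.888170; u=3/2·(-30.535535)+1/2·(-12.766668)+5/4·(-51.888170)≈-117.046849; next y=1/2·33.535535+1/2·(-117.046849)≈-41.755657
n=10: y≈-41.755657, sp=3, e=sp−y≈44.755657; I≈31.988989, D=e−e_prev≈75.291192; u=3/2·44.755657+1/2·31.988989+5/4·75.291192≈177.241970; next y=1/2·(-41.755657)+1/2·177.241970≈67.743156
n=11: y≈67.743156, sp=3, e=sp−y≈-64.743156; I≈-32.754167, D=e−e_prev≈-109.498813; u=3/2·(-64.743156)+1/2·(-32.754167)+5/4·(-109.498813)≈-250.365335; next y=1/2·67.743156+1/2·(-250.365335)≈-91.311089
n=12: y≈-91.311089, sp=3, e=sp−y≈94.311089; I≈61.556922, D=e−e_prev≈159.054246; u=3/2·94.311089+1/2·61.556922+5/4·159.054246≈371.062902; next y=1/2·(-91.311089)+1/2·371.062902≈139.875906
n=13: y≈139.875906, sp=3, e=sp−y≈-136.875906; I≈-75.318984, D=e−e_prev≈-231.186996; u=3/2·(-136.875906)+1/2·(-75.318984)+5/4·(-231.186996)≈-531.957096; next y=1/2·139.875906+1/2·(-531.957096)≈-196.040595

0 2 6.500 0.000
1 2 -5.563 3.250
2 2 12.195 -1.156
3 3 -10.181 5.520
4 3 21.167 -2.331
5 3 -24.164 9.418
6 3 41.884 -7.373
7 3 -53.961 17.256
8 3 85.424 -18.353
9 3 -117.047 33.536
10 3 177.242 -41.756
11 3 -250.365 67.743
12 3 371.063 -91.311
13 3 -531.957 139.876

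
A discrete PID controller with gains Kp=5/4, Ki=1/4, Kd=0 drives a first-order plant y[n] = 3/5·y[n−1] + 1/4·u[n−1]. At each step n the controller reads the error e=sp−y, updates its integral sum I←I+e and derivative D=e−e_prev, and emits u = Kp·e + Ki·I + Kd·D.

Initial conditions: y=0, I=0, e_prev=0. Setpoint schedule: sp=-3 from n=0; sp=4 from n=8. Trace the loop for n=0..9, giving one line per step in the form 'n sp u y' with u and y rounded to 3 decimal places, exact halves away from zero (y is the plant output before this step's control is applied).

0 -3 -4.500 0.000
1 -3 -3.563 -1.125
2 -3 -3.370 -1.566
3 -3 -3.404 -1.782
4 -3 -3.501 -1.920
5 -3 -3.610 -2.028
6 -3 -3.716 -2.119
7 -3 -3.814 -2.201
8 4 6.596 -2.274
9 4 4.327 0.285

(exact arithmetic carried between steps; '≈' marks a value shown rounded to 6 d.p. or computed from one; I and e_prev carry over from the previous line; the table rounds u and y to 3 d.p., halves away from zero)
n=0: y=0, sp=-3, e=sp−y=-3; I=-3, D=e−e_prev=-3; u=5/4·(-3)+1/4·(-3)+0·(-3)=-4.5; next y=3/5·0+1/4·(-4.5)=-1.125
n=1: y=-1.125, sp=-3, e=sp−y=-1.875; I=-4.875, D=e−e_prev=1.125; u=5/4·(-1.875)+1/4·(-4.875)+0·1.125=-3.5625; next y=3/5·(-1.125)+1/4·(-3.5625)=-1.565625
n=2: y=-1.565625, sp=-3, e=sp−y=-1.434375; I=-6.309375, D=e−e_prev=0.440625; u=5/4·(-1.434375)+1/4·(-6.309375)+0·0.440625≈-3.370313; next y=3/5·(-1.565625)+1/4·(-3.370313)≈-1.781953
n=3: y≈-1.781953, sp=-3, e=sp−y≈-1.218047; I≈-7.527422, D=e−e_prev≈0.216328; u=5/4·(-1.218047)+1/4·(-7.527422)+0·0.216328≈-3.404414; next y=3/5·(-1.781953)+1/4·(-3.404414)≈-1.920275
n=4: y≈-1.920275, sp=-3, e=sp−y≈-1.079725; I≈-8.607146, D=e−e_prev≈0.138322; u=5/4·(-1.079725)+1/4·(-8.607146)+0·0.138322≈-3.501442; next y=3/5·(-1.920275)+1/4·(-3.501442)≈-2.027526
n=5: y≈-2.027526, sp=-3, e=sp−y≈-0.972474; I≈-9.579621, D=e−e_prev≈0.107250; u=5/4·(-0.972474)+1/4·(-9.579621)+0·0.107250≈-3.610498; next y=3/5·(-2.027526)+1/4·(-3.610498)≈-2.119140
n=6: y≈-2.119140, sp=-3, e=sp−y≈-0.880860; I≈-10.460481, D=e−e_prev≈0.091614; u=5/4·(-0.880860)+1/4·(-10.460481)+0·0.091614≈-3.716195; next y=3/5·(-2.119140)+1/4·(-3.716195)≈-2.200533
n=7: y≈-2.200533, sp=-3, e=sp−y≈-0.799467; I≈-11.259948, D=e−e_prev≈0.081393; u=5/4·(-0.799467)+1/4·(-11.259948)+0·0.081393≈-3.814321; next y=3/5·(-2.200533)+1/4·(-3.814321)≈-2.273900
n=8: y≈-2.273900, sp=4, e=sp−y≈6.273900; I≈-4.986048, D=e−e_prev≈7.073367; u=5/4·6.273900+1/4·(-4.986048)+0·7.073367≈6.595863; next y=3/5·(-2.273900)+1/4·6.595863≈0.284626
n=9: y≈0.284626, sp=4, e=sp−y≈3.715374; I≈-1.270674, D=e−e_prev≈-2.558526; u=5/4·3.715374+1/4·(-1.270674)+0·(-2.558526)≈4.326549; next y=3/5·0.284626+1/4·4.326549≈1.252413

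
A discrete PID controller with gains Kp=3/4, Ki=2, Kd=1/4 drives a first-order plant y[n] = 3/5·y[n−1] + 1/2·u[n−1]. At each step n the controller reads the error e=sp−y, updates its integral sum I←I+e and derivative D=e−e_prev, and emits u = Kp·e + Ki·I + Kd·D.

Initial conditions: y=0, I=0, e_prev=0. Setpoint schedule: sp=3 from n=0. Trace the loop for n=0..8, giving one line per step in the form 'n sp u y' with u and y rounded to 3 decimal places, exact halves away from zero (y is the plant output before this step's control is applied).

(exact arithmetic carried between steps; '≈' marks a value shown rounded to 6 d.p. or computed from one; I and e_prev carry over from the previous line; the table rounds u and y to 3 d.p., halves away from zero)
n=0: y=0, sp=3, e=sp−y=3; I=3, D=e−e_prev=3; u=3/4·3+2·3+1/4·3=9; next y=3/5·0+1/2·9=4.5
n=1: y=4.5, sp=3, e=sp−y=-1.5; I=1.5, D=e−e_prev=-4.5; u=3/4·(-1.5)+2·1.5+1/4·(-4.5)=0.75; next y=3/5·4.5+1/2·0.75=3.075
n=2: y=3.075, sp=3, e=sp−y=-0.075; I=1.425, D=e−e_prev=1.425; u=3/4·(-0.075)+2·1.425+1/4·1.425=3.15; next y=3/5·3.075+1/2·3.15=3.42
n=3: y=3.42, sp=3, e=sp−y=-0.42; I=1.005, D=e−e_prev=-0.345; u=3/4·(-0.42)+2·1.005+1/4·(-0.345)=1.60875; next y=3/5·3.42+1/2·1.60875=2.856375
n=4: y=2.856375, sp=3, e=sp−y=0.143625; I=1.148625, D=e−e_prev=0.563625; u=3/4·0.143625+2·1.148625+1/4·0.563625=2.545875; next y=3/5·2.856375+1/2·2.545875≈2.986763
n=5: y≈2.986763, sp=3, e=sp−y≈0.013238; I≈1.161863, D=e−e_prev≈-0.130388; u=3/4·0.013238+2·1.161863+1/4·(-0.130388)≈2.301056; next y=3/5·2.986763+1/2·2.301056≈2.942586
n=6: y≈2.942586, sp=3, e=sp−y≈0.057414; I≈1.219277, D=e−e_prev≈0.044177; u=3/4·0.057414+2·1.219277+1/4·0.044177≈2.492659; next y=3/5·2.942586+1/2·2.492659≈3.011881
n=7: y≈3.011881, sp=3, e=sp−y≈-0.011881; I≈1.207396, D=e−e_prev≈-0.069295; u=3/4·(-0.011881)+2·1.207396+1/4·(-0.069295)≈2.388558; next y=3/5·3.011881+1/2·2.388558≈3.001407
n=8: y≈3.001407, sp=3, e=sp−y≈-0.001407; I≈1.205989, D=e−e_prev≈0.010473; u=3/4·(-0.001407)+2·1.205989+1/4·0.010473≈2.413540; next y=3/5·3.001407+1/2·2.413540≈3.007615

0 3 9.000 0.000
1 3 0.750 4.500
2 3 3.150 3.075
3 3 1.609 3.420
4 3 2.546 2.856
5 3 2.301 2.987
6 3 2.493 2.943
7 3 2.389 3.012
8 3 2.414 3.001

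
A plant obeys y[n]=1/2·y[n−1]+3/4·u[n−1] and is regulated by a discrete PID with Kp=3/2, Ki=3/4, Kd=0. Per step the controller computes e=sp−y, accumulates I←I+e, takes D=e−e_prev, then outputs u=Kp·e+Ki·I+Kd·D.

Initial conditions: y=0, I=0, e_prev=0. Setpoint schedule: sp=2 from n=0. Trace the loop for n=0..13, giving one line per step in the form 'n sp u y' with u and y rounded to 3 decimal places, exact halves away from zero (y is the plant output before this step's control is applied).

0 2 4.500 0.000
1 2 -1.594 3.375
2 2 3.861 0.492
3 2 -0.970 3.142
4 2 3.345 0.843
5 2 -0.484 2.931
6 2 2.931 1.103
7 2 -0.102 2.750
8 2 2.601 1.299
9 2 0.199 2.600
10 2 2.339 1.449
11 2 0.436 2.478
12 2 2.130 1.566
13 2 0.623 2.380

(exact arithmetic carried between steps; '≈' marks a value shown rounded to 6 d.p. or computed from one; I and e_prev carry over from the previous line; the table rounds u and y to 3 d.p., halves away from zero)
n=0: y=0, sp=2, e=sp−y=2; I=2, D=e−e_prev=2; u=3/2·2+3/4·2+0·2=4.5; next y=1/2·0+3/4·4.5=3.375
n=1: y=3.375, sp=2, e=sp−y=-1.375; I=0.625, D=e−e_prev=-3.375; u=3/2·(-1.375)+3/4·0.625+0·(-3.375)=-1.59375; next y=1/2·3.375+3/4·(-1.59375)≈0.492188
n=2: y≈0.492188, sp=2, e=sp−y≈1.507813; I≈2.132813, D=e−e_prev≈2.882813; u=3/2·1.507813+3/4·2.132813+0·2.882813≈3.861328; next y=1/2·0.492188+3/4·3.861328≈3.142090
n=3: y≈3.142090, sp=2, e=sp−y≈-1.142090; I≈0.990723, D=e−e_prev≈-2.649902; u=3/2·(-1.142090)+3/4·0.990723+0·(-2.649902)≈-0.970093; next y=1/2·3.142090+3/4·(-0.970093)≈0.843475
n=4: y≈0.843475, sp=2, e=sp−y≈1.156525; I≈2.147247, D=e−e_prev≈2.298615; u=3/2·1.156525+3/4·2.147247+0·2.298615≈3.345222; next y=1/2·0.843475+3/4·3.345222≈2.930655
n=5: y≈2.930655, sp=2, e=sp−y≈-0.930655; I≈1.216593, D=e−e_prev≈-2.087179; u=3/2·(-0.930655)+3/4·1.216593+0·(-2.087179)≈-0.483537; next y=1/2·2.930655+3/4·(-0.483537)≈1.102674
n=6: y≈1.102674, sp=2, e=sp−y≈0.897326; I≈2.113918, D=e−e_prev≈1.827980; u=3/2·0.897326+3/4·2.113918+0·1.827980≈2.931427; next y=1/2·1.102674+3/4·2.931427≈2.749908
n=7: y≈2.749908, sp=2, e=sp−y≈-0.749908; I≈1.364011, D=e−e_prev≈-1.647233; u=3/2·(-0.749908)+3/4·1.364011+0·(-1.647233)≈-0.101853; next y=1/2·2.749908+3/4·(-0.101853)≈1.298564
n=8: y≈1.298564, sp=2, e=sp−y≈0.701436; I≈2.065447, D=e−e_prev≈1.451344; u=3/2·0.701436+3/4·2.065447+0·1.451344≈2.601240; next y=1/2·1.298564+3/4·2.601240≈2.600212
n=9: y≈2.600212, sp=2, e=sp−y≈-0.600212; I≈1.465235, D=e−e_prev≈-1.301648; u=3/2·(-0.600212)+3/4·1.465235+0·(-1.301648)≈0.198609; next y=1/2·2.600212+3/4·0.198609≈1.449063
n=10: y≈1.449063, sp=2, e=sp−y≈0.550937; I≈2.016173, D=e−e_prev≈1.151149; u=3/2·0.550937+3/4·2.016173+0·1.151149≈2.338535; next y=1/2·1.449063+3/4·2.338535≈2.478433
n=11: y≈2.478433, sp=2, e=sp−y≈-0.478433; I≈1.537740, D=e−e_prev≈-1.029370; u=3/2·(-0.478433)+3/4·1.537740+0·(-1.029370)≈0.435655; next y=1/2·2.478433+3/4·0.435655≈1.565958
n=12: y≈1.565958, sp=2, e=sp−y≈0.434042; I≈1.971782, D=e−e_prev≈0.912475; u=3/2·0.434042+3/4·1.971782+0·0.912475≈2.129899; next y=1/2·1.565958+3/4·2.129899≈2.380403
n=13: y≈2.380403, sp=2, e=sp−y≈-0.380403; I≈1.591378, D=e−e_prev≈-0.814445; u=3/2·(-0.380403)+3/4·1.591378+0·(-0.814445)≈0.622928; next y=1/2·2.380403+3/4·0.622928≈1.657398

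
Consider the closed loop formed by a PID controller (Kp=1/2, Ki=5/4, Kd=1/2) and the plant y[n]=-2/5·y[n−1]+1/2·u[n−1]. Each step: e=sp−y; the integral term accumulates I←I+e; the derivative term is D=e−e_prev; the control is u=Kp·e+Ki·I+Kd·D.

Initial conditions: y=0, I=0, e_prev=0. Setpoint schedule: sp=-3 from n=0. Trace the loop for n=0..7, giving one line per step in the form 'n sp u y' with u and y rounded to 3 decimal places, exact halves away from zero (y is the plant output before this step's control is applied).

(exact arithmetic carried between steps; '≈' marks a value shown rounded to 6 d.p. or computed from one; I and e_prev carry over from the previous line; the table rounds u and y to 3 d.p., halves away from zero)
n=0: y=0, sp=-3, e=sp−y=-3; I=-3, D=e−e_prev=-3; u=1/2·(-3)+5/4·(-3)+1/2·(-3)=-6.75; next y=-2/5·0+1/2·(-6.75)=-3.375
n=1: y=-3.375, sp=-3, e=sp−y=0.375; I=-2.625, D=e−e_prev=3.375; u=1/2·0.375+5/4·(-2.625)+1/2·3.375=-1.40625; next y=-2/5·(-3.375)+1/2·(-1.40625)=0.646875
n=2: y=0.646875, sp=-3, e=sp−y=-3.646875; I=-6.271875, D=e−e_prev=-4.021875; u=1/2·(-3.646875)+5/4·(-6.271875)+1/2·(-4.021875)≈-11.674219; next y=-2/5·0.646875+1/2·(-11.674219)≈-6.095859
n=3: y≈-6.095859, sp=-3, e=sp−y≈3.095859; I≈-3.176016, D=e−e_prev≈6.742734; u=1/2·3.095859+5/4·(-3.176016)+1/2·6.742734≈0.949277; next y=-2/5·(-6.095859)+1/2·0.949277≈2.912982
n=4: y≈2.912982, sp=-3, e=sp−y≈-5.912982; I≈-9.088998, D=e−e_prev≈-9.008842; u=1/2·(-5.912982)+5/4·(-9.088998)+1/2·(-9.008842)≈-18.822160; next y=-2/5·2.912982+1/2·(-18.822160)≈-10.576273
n=5: y≈-10.576273, sp=-3, e=sp−y≈7.576273; I≈-1.512725, D=e−e_prev≈13.489255; u=1/2·7.576273+5/4·(-1.512725)+1/2·13.489255≈8.641857; next y=-2/5·(-10.576273)+1/2·8.641857≈8.551438
n=6: y≈8.551438, sp=-3, e=sp−y≈-11.551438; I≈-13.064163, D=e−e_prev≈-19.127711; u=1/2·(-11.551438)+5/4·(-13.064163)+1/2·(-19.127711)≈-31.669778; next y=-2/5·8.551438+1/2·(-31.669778)≈-19.255464
n=7: y≈-19.255464, sp=-3, e=sp−y≈16.255464; I≈3.191301, D=e−e_prev≈27.806902; u=1/2·16.255464+5/4·3.191301+1/2·27.806902≈26.020310; next y=-2/5·(-19.255464)+1/2·26.020310≈20.712340

0 -3 -6.750 0.000
1 -3 -1.406 -3.375
2 -3 -11.674 0.647
3 -3 0.949 -6.096
4 -3 -18.822 2.913
5 -3 8.642 -10.576
6 -3 -31.670 8.551
7 -3 26.020 -19.255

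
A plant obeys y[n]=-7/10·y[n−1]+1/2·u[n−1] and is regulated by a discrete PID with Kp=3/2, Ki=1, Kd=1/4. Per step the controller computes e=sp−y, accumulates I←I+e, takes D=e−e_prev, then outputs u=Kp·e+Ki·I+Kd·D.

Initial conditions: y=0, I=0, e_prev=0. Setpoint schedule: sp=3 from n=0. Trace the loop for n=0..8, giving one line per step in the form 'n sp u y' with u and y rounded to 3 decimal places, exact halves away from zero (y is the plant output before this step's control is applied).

(exact arithmetic carried between steps; '≈' marks a value shown rounded to 6 d.p. or computed from one; I and e_prev carry over from the previous line; the table rounds u and y to 3 d.p., halves away from zero)
n=0: y=0, sp=3, e=sp−y=3; I=3, D=e−e_prev=3; u=3/2·3+1·3+1/4·3=8.25; next y=-7/10·0+1/2·8.25=4.125
n=1: y=4.125, sp=3, e=sp−y=-1.125; I=1.875, D=e−e_prev=-4.125; u=3/2·(-1.125)+1·1.875+1/4·(-4.125)=-0.84375; next y=-7/10·4.125+1/2·(-0.84375)=-3.309375
n=2: y=-3.309375, sp=3, e=sp−y=6.309375; I=8.184375, D=e−e_prev=7.434375; u=3/2·6.309375+1·8.184375+1/4·7.434375≈19.507031; next y=-7/10·(-3.309375)+1/2·19.507031≈12.070078
n=3: y≈12.070078, sp=3, e=sp−y≈-9.070078; I≈-0.885703, D=e−e_prev≈-15.379453; u=3/2·(-9.070078)+1·(-0.885703)+1/4·(-15.379453)≈-18.335684; next y=-7/10·12.070078+1/2·(-18.335684)≈-17.616896
n=4: y≈-17.616896, sp=3, e=sp−y≈20.616896; I≈19.731193, D=e−e_prev≈29.686975; u=3/2·20.616896+1·19.731193+1/4·29.686975≈58.078282; next y=-7/10·(-17.616896)+1/2·58.078282≈41.370968
n=5: y≈41.370968, sp=3, e=sp−y≈-38.370968; I≈-18.639775, D=e−e_prev≈-58.987865; u=3/2·(-38.370968)+1·(-18.639775)+1/4·(-58.987865)≈-90.943194; next y=-7/10·41.370968+1/2·(-90.943194)≈-74.431275
n=6: y≈-74.431275, sp=3, e=sp−y≈77.431275; I≈58.791500, D=e−e_prev≈115.802243; u=3/2·77.431275+1·58.791500+1/4·115.802243≈203.888973; next y=-7/10·(-74.431275)+1/2·203.888973≈154.046379
n=7: y≈154.046379, sp=3, e=sp−y≈-151.046379; I≈-92.254879, D=e−e_prev≈-228.477654; u=3/2·(-151.046379)+1·(-92.254879)+1/4·(-228.477654)≈-375.943861; next y=-7/10·154.046379+1/2·(-375.943861)≈-295.804395
n=8: y≈-295.804395, sp=3, e=sp−y≈298.804395; I≈206.549516, D=e−e_prev≈449.850774; u=3/2·298.804395+1·206.549516+1/4·449.850774≈767.218803; next y=-7/10·(-295.804395)+1/2·767.218803≈590.672478

0 3 8.250 0.000
1 3 -0.844 4.125
2 3 19.507 -3.309
3 3 -18.336 12.070
4 3 58.078 -17.617
5 3 -90.943 41.371
6 3 203.889 -74.431
7 3 -375.944 154.046
8 3 767.219 -295.804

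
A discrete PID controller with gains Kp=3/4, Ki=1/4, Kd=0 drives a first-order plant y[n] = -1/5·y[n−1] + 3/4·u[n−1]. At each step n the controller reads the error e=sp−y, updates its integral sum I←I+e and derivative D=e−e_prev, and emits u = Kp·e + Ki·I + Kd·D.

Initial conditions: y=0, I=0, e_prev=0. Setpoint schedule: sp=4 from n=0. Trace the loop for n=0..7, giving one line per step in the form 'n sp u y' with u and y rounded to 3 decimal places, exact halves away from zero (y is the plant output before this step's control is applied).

(exact arithmetic carried between steps; '≈' marks a value shown rounded to 6 d.p. or computed from one; I and e_prev carry over from the previous line; the table rounds u and y to 3 d.p., halves away from zero)
n=0: y=0, sp=4, e=sp−y=4; I=4, D=e−e_prev=4; u=3/4·4+1/4·4+0·4=4; next y=-1/5·0+3/4·4=3
n=1: y=3, sp=4, e=sp−y=1; I=5, D=e−e_prev=-3; u=3/4·1+1/4·5+0·(-3)=2; next y=-1/5·3+3/4·2=0.9
n=2: y=0.9, sp=4, e=sp−y=3.1; I=8.1, D=e−e_prev=2.1; u=3/4·3.1+1/4·8.1+0·2.1=4.35; next y=-1/5·0.9+3/4·4.35=3.0825
n=3: y=3.0825, sp=4, e=sp−y=0.9175; I=9.0175, D=e−e_prev=-2.1825; u=3/4·0.9175+1/4·9.0175+0·(-2.1825)=2.9425; next y=-1/5·3.0825+3/4·2.9425=1.590375
n=4: y=1.590375, sp=4, e=sp−y=2.409625; I=11.427125, D=e−e_prev=1.492125; u=3/4·2.409625+1/4·11.427125+0·1.492125=4.664; next y=-1/5·1.590375+3/4·4.664=3.179925
n=5: y=3.179925, sp=4, e=sp−y=0.820075; I=12.2472, D=e−e_prev=-1.58955; u=3/4·0.820075+1/4·12.2472+0·(-1.58955)≈3.676856; next y=-1/5·3.179925+3/4·3.676856≈2.121657
n=6: y≈2.121657, sp=4, e=sp−y≈1.878343; I≈14.125543, D=e−e_prev≈1.058268; u=3/4·1.878343+1/4·14.125543+0·1.058268≈4.940143; next y=-1/5·2.121657+3/4·4.940143≈3.280776
n=7: y≈3.280776, sp=4, e=sp−y≈0.719224; I≈14.844767, D=e−e_prev≈-1.159118; u=3/4·0.719224+1/4·14.844767+0·(-1.159118)≈4.250610; next y=-1/5·3.280776+3/4·4.250610≈2.531802

0 4 4.000 0.000
1 4 2.000 3.000
2 4 4.350 0.900
3 4 2.943 3.083
4 4 4.664 1.590
5 4 3.677 3.180
6 4 4.940 2.122
7 4 4.251 3.281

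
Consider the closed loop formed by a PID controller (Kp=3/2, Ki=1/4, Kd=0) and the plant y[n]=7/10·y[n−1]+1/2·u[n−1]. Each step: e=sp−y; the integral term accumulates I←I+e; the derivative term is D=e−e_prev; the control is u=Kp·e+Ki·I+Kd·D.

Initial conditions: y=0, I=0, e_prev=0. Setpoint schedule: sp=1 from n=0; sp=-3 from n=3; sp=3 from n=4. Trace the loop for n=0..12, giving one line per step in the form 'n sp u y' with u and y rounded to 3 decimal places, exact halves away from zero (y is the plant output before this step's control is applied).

0 1 1.750 0.000
1 1 0.469 0.875
2 1 0.549 0.847
3 -3 -6.448 0.867
4 3 9.182 -2.617
5 3 1.178 2.759
6 3 1.656 2.521
7 3 1.650 2.592
8 3 1.669 2.640
9 3 1.685 2.682
10 3 1.698 2.720
11 3 1.710 2.753
12 3 1.721 2.782

(exact arithmetic carried between steps; '≈' marks a value shown rounded to 6 d.p. or computed from one; I and e_prev carry over from the previous line; the table rounds u and y to 3 d.p., halves away from zero)
n=0: y=0, sp=1, e=sp−y=1; I=1, D=e−e_prev=1; u=3/2·1+1/4·1+0·1=1.75; next y=7/10·0+1/2·1.75=0.875
n=1: y=0.875, sp=1, e=sp−y=0.125; I=1.125, D=e−e_prev=-0.875; u=3/2·0.125+1/4·1.125+0·(-0.875)=0.46875; next y=7/10·0.875+1/2·0.46875=0.846875
n=2: y=0.846875, sp=1, e=sp−y=0.153125; I=1.278125, D=e−e_prev=0.028125; u=3/2·0.153125+1/4·1.278125+0·0.028125≈0.549219; next y=7/10·0.846875+1/2·0.549219≈0.867422
n=3: y≈0.867422, sp=-3, e=sp−y≈-3.867422; I≈-2.589297, D=e−e_prev≈-4.020547; u=3/2·(-3.867422)+1/4·(-2.589297)+0·(-4.020547)≈-6.448457; next y=7/10·0.867422+1/2·(-6.448457)≈-2.617033
n=4: y≈-2.617033, sp=3, e=sp−y≈5.617033; I≈3.027736, D=e−e_prev≈9.484455; u=3/2·5.617033+1/4·3.027736+0·9.484455≈9.182484; next y=7/10·(-2.617033)+1/2·9.182484≈2.759319
n=5: y≈2.759319, sp=3, e=sp−y≈0.240681; I≈3.268418, D=e−e_prev≈-5.376352; u=3/2·0.240681+1/4·3.268418+0·(-5.376352)≈1.178126; next y=7/10·2.759319+1/2·1.178126≈2.520586
n=6: y≈2.520586, sp=3, e=sp−y≈0.479414; I≈3.747831, D=e−e_prev≈0.238732; u=3/2·0.479414+1/4·3.747831+0·0.238732≈1.656078; next y=7/10·2.520586+1/2·1.656078≈2.592450
n=7: y≈2.592450, sp=3, e=sp−y≈0.407550; I≈4.155382, D=e−e_prev≈-0.071863; u=3/2·0.407550+1/4·4.155382+0·(-0.071863)≈1.650171; next y=7/10·2.592450+1/2·1.650171≈2.639800
n=8: y≈2.639800, sp=3, e=sp−y≈0.360200; I≈4.515582, D=e−e_prev≈-0.047351; u=3/2·0.360200+1/4·4.515582+0·(-0.047351)≈1.669195; next y=7/10·2.639800+1/2·1.669195≈2.682458
n=9: y≈2.682458, sp=3, e=sp−y≈0.317542; I≈4.833124, D=e−e_prev≈-0.042657; u=3/2·0.317542+1/4·4.833124+0·(-0.042657)≈1.684594; next y=7/10·2.682458+1/2·1.684594≈2.720018
n=10: y≈2.720018, sp=3, e=sp−y≈0.279982; I≈5.113106, D=e−e_prev≈-0.037560; u=3/2·0.279982+1/4·5.113106+0·(-0.037560)≈1.698250; next y=7/10·2.720018+1/2·1.698250≈2.753137
n=11: y≈2.753137, sp=3, e=sp−y≈0.246863; I≈5.359969, D=e−e_prev≈-0.033120; u=3/2·0.246863+1/4·5.359969+0·(-0.033120)≈1.710286; next y=7/10·2.753137+1/2·1.710286≈2.782339
n=12: y≈2.782339, sp=3, e=sp−y≈0.217661; I≈5.577630, D=e−e_prev≈-0.029202; u=3/2·0.217661+1/4·5.577630+0·(-0.029202)≈1.720899; next y=7/10·2.782339+1/2·1.720899≈2.808087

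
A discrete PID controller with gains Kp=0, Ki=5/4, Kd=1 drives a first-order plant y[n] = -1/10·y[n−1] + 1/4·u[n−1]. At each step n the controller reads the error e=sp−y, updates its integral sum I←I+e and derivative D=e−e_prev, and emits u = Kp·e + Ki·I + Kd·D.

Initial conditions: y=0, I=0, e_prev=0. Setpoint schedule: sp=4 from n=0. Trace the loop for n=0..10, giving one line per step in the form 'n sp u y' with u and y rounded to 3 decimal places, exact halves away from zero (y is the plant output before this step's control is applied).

0 4 9.000 0.000
1 4 4.938 2.250
2 4 12.166 1.009
3 4 10.319 2.941
4 4 15.048 2.286
5 4 13.728 3.533
6 4 16.582 3.079
7 4 15.572 3.838
8 4 17.273 3.509
9 4 16.527 3.967
10 4 17.549 3.735

(exact arithmetic carried between steps; '≈' marks a value shown rounded to 6 d.p. or computed from one; I and e_prev carry over from the previous line; the table rounds u and y to 3 d.p., halves away from zero)
n=0: y=0, sp=4, e=sp−y=4; I=4, D=e−e_prev=4; u=0·4+5/4·4+1·4=9; next y=-1/10·0+1/4·9=2.25
n=1: y=2.25, sp=4, e=sp−y=1.75; I=5.75, D=e−e_prev=-2.25; u=0·1.75+5/4·5.75+1·(-2.25)=4.9375; next y=-1/10·2.25+1/4·4.9375=1.009375
n=2: y=1.009375, sp=4, e=sp−y=2.990625; I=8.740625, D=e−e_prev=1.240625; u=0·2.990625+5/4·8.740625+1·1.240625≈12.166406; next y=-1/10·1.009375+1/4·12.166406≈2.940664
n=3: y≈2.940664, sp=4, e=sp−y≈1.059336; I≈9.799961, D=e−e_prev≈-1.931289; u=0·1.059336+5/4·9.799961+1·(-1.931289)≈10.318662; next y=-1/10·2.940664+1/4·10.318662≈2.285599
n=4: y≈2.285599, sp=4, e=sp−y≈1.714401; I≈11.514362, D=e−e_prev≈0.655065; u=0·1.714401+5/4·11.514362+1·0.655065≈15.048017; next y=-1/10·2.285599+1/4·15.048017≈3.533444
n=5: y≈3.533444, sp=4, e=sp−y≈0.466556; I≈11.980917, D=e−e_prev≈-1.247845; u=0·0.466556+5/4·11.980917+1·(-1.247845)≈13.728302; next y=-1/10·3.533444+1/4·13.728302≈3.078731
n=6: y≈3.078731, sp=4, e=sp−y≈0.921269; I≈12.902186, D=e−e_prev≈0.454713; u=0·0.921269+5/4·12.902186+1·0.454713≈16.582447; next y=-1/10·3.078731+1/4·16.582447≈3.837739
n=7: y≈3.837739, sp=4, e=sp−y≈0.162261; I≈13.064448, D=e−e_prev≈-0.759008; u=0·0.162261+5/4·13.064448+1·(-0.759008)≈15.571552; next y=-1/10·3.837739+1/4·15.571552≈3.509114
n=8: y≈3.509114, sp=4, e=sp−y≈0.490886; I≈13.555334, D=e−e_prev≈0.328624; u=0·0.490886+5/4·13.555334+1·0.328624≈17.272791; next y=-1/10·3.509114+1/4·17.272791≈3.967286
n=9: y≈3.967286, sp=4, e=sp−y≈0.032714; I≈13.588047, D=e−e_prev≈-0.458172; u=0·0.032714+5/4·13.588047+1·(-0.458172)≈16.526887; next y=-1/10·3.967286+1/4·16.526887≈3.734993
n=10: y≈3.734993, sp=4, e=sp−y≈0.265007; I≈13.853054, D=e−e_prev≈0.232293; u=0·0.265007+5/4·13.853054+1·0.232293≈17.548611; next y=-1/10·3.734993+1/4·17.548611≈4.013653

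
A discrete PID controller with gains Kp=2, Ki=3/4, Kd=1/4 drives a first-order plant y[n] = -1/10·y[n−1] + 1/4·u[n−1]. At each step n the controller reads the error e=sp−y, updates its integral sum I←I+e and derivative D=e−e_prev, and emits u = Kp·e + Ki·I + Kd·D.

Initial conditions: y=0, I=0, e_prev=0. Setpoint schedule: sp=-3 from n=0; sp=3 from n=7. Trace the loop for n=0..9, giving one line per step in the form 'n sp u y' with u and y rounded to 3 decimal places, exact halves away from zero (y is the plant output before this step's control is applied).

0 -3 -9.000 0.000
1 -3 -3.750 -2.250
2 -3 -9.488 -0.713
3 -3 -6.054 -2.301
4 -3 -10.027 -1.284
5 -3 -7.776 -2.378
6 -3 -10.533 -1.706
7 3 8.935 -2.463
8 3 -3.485 2.480
9 3 8.938 -1.119

(exact arithmetic carried between steps; '≈' marks a value shown rounded to 6 d.p. or computed from one; I and e_prev carry over from the previous line; the table rounds u and y to 3 d.p., halves away from zero)
n=0: y=0, sp=-3, e=sp−y=-3; I=-3, D=e−e_prev=-3; u=2·(-3)+3/4·(-3)+1/4·(-3)=-9; next y=-1/10·0+1/4·(-9)=-2.25
n=1: y=-2.25, sp=-3, e=sp−y=-0.75; I=-3.75, D=e−e_prev=2.25; u=2·(-0.75)+3/4·(-3.75)+1/4·2.25=-3.75; next y=-1/10·(-2.25)+1/4·(-3.75)=-0.7125
n=2: y=-0.7125, sp=-3, e=sp−y=-2.2875; I=-6.0375, D=e−e_prev=-1.5375; u=2·(-2.2875)+3/4·(-6.0375)+1/4·(-1.5375)=-9.4875; next y=-1/10·(-0.7125)+1/4·(-9.4875)=-2.300625
n=3: y=-2.300625, sp=-3, e=sp−y=-0.699375; I=-6.736875, D=e−e_prev=1.588125; u=2·(-0.699375)+3/4·(-6.736875)+1/4·1.588125=-6.054375; next y=-1/10·(-2.300625)+1/4·(-6.054375)≈-1.283531
n=4: y≈-1.283531, sp=-3, e=sp−y≈-1.716469; I≈-8.453344, D=e−e_prev≈-1.017094; u=2·(-1.716469)+3/4·(-8.453344)+1/4·(-1.017094)≈-10.027219; next y=-1/10·(-1.283531)+1/4·(-10.027219)≈-2.378452
n=5: y≈-2.378452, sp=-3, e=sp−y≈-0.621548; I≈-9.074892, D=e−e_prev≈1.094920; u=2·(-0.621548)+3/4·(-9.074892)+1/4·1.094920≈-7.775536; next y=-1/10·(-2.378452)+1/4·(-7.775536)≈-1.706039
n=6: y≈-1.706039, sp=-3, e=sp−y≈-1.293961; I≈-10.368853, D=e−e_prev≈-0.672413; u=2·(-1.293961)+3/4·(-10.368853)+1/4·(-0.672413)≈-10.532666; next y=-1/10·(-1.706039)+1/4·(-10.532666)≈-2.462563
n=7: y≈-2.462563, sp=3, e=sp−y≈5.462563; I≈-4.906291, D=e−e_prev≈6.756524; u=2·5.462563+3/4·(-4.906291)+1/4·6.756524≈8.934538; next y=-1/10·(-2.462563)+1/4·8.934538≈2.479891
n=8: y≈2.479891, sp=3, e=sp−y≈0.520109; I≈-4.386182, D=e−e_prev≈-4.942453; u=2·0.520109+3/4·(-4.386182)+1/4·(-4.942453)≈-3.485031; next y=-1/10·2.479891+1/4·(-3.485031)≈-1.119247
n=9: y≈-1.119247, sp=3, e=sp−y≈4.119247; I≈-0.266935, D=e−e_prev≈3.599137; u=2·4.119247+3/4·(-0.266935)+1/4·3.599137≈8.938077; next y=-1/10·(-1.119247)+1/4·8.938077≈2.346444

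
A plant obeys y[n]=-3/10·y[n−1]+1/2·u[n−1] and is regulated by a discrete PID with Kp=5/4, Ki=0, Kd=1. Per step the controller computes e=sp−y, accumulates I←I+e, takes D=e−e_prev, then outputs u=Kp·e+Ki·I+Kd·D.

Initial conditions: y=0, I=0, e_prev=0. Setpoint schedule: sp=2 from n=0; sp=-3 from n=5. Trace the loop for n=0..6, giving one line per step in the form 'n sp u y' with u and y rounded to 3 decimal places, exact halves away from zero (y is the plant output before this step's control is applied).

0 2 4.500 0.000
1 2 -2.563 2.250
2 2 9.152 -1.956
3 2 -11.072 5.163
4 2 23.604 -7.085
5 -3 -47.171 13.927
6 -3 72.646 -27.764

(exact arithmetic carried between steps; '≈' marks a value shown rounded to 6 d.p. or computed from one; I and e_prev carry over from the previous line; the table rounds u and y to 3 d.p., halves away from zero)
n=0: y=0, sp=2, e=sp−y=2; I=2, D=e−e_prev=2; u=5/4·2+0·2+1·2=4.5; next y=-3/10·0+1/2·4.5=2.25
n=1: y=2.25, sp=2, e=sp−y=-0.25; I=1.75, D=e−e_prev=-2.25; u=5/4·(-0.25)+0·1.75+1·(-2.25)=-2.5625; next y=-3/10·2.25+1/2·(-2.5625)=-1.95625
n=2: y=-1.95625, sp=2, e=sp−y=3.95625; I=5.70625, D=e−e_prev=4.20625; u=5/4·3.95625+0·5.70625+1·4.20625≈9.151563; next y=-3/10·(-1.95625)+1/2·9.151563≈5.162656
n=3: y≈5.162656, sp=2, e=sp−y≈-3.162656; I≈2.543594, D=e−e_prev≈-7.118906; u=5/4·(-3.162656)+0·2.543594+1·(-7.118906)≈-11.072227; next y=-3/10·5.162656+1/2·(-11.072227)≈-7.084910
n=4: y≈-7.084910, sp=2, e=sp−y≈9.084910; I≈11.628504, D=e−e_prev≈12.247566; u=5/4·9.084910+0·11.628504+1·12.247566≈23.603704; next y=-3/10·(-7.084910)+1/2·23.603704≈13.927325
n=5: y≈13.927325, sp=-3, e=sp−y≈-16.927325; I≈-5.298821, D=e−e_prev≈-26.012235; u=5/4·(-16.927325)+0·(-5.298821)+1·(-26.012235)≈-47.171392; next y=-3/10·13.927325+1/2·(-47.171392)≈-27.763893
n=6: y≈-27.763893, sp=-3, e=sp−y≈24.763893; I≈19.465072, D=e−e_prev≈41.691218; u=5/4·24.763893+0·19.465072+1·41.691218≈72.646085; next y=-3/10·(-27.763893)+1/2·72.646085≈44.652211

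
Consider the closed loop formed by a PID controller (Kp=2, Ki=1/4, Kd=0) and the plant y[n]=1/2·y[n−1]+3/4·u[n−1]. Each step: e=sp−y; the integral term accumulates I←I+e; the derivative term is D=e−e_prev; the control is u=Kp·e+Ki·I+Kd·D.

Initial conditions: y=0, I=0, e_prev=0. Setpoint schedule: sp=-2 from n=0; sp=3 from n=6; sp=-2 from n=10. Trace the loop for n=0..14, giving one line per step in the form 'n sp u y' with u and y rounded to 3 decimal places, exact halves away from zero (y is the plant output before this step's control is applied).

0 -2 -4.500 0.000
1 -2 2.594 -3.375
2 -2 -5.236 0.258
3 -2 3.326 -3.798
4 -2 -6.110 0.595
5 -2 4.221 -4.285
6 3 4.099 1.023
7 3 -1.172 3.586
8 3 4.693 0.914
9 3 -1.677 3.977
10 -2 -5.867 0.730
11 -2 4.173 -4.035
12 -2 -6.899 1.112
13 -2 5.216 -4.619
14 -2 -8.127 1.603

(exact arithmetic carried between steps; '≈' marks a value shown rounded to 6 d.p. or computed from one; I and e_prev carry over from the previous line; the table rounds u and y to 3 d.p., halves away from zero)
n=0: y=0, sp=-2, e=sp−y=-2; I=-2, D=e−e_prev=-2; u=2·(-2)+1/4·(-2)+0·(-2)=-4.5; next y=1/2·0+3/4·(-4.5)=-3.375
n=1: y=-3.375, sp=-2, e=sp−y=1.375; I=-0.625, D=e−e_prev=3.375; u=2·1.375+1/4·(-0.625)+0·3.375=2.59375; next y=1/2·(-3.375)+3/4·2.59375≈0.257813
n=2: y≈0.257813, sp=-2, e=sp−y≈-2.257813; I≈-2.882813, D=e−e_prev≈-3.632813; u=2·(-2.257813)+1/4·(-2.882813)+0·(-3.632813)≈-5.236328; next y=1/2·0.257813+3/4·(-5.236328)≈-3.798340
n=3: y≈-3.798340, sp=-2, e=sp−y≈1.798340; I≈-1.084473, D=e−e_prev≈4.056152; u=2·1.798340+1/4·(-1.084473)+0·4.056152≈3.325562; next y=1/2·(-3.798340)+3/4·3.325562≈0.595001
n=4: y≈0.595001, sp=-2, e=sp−y≈-2.595001; I≈-3.679474, D=e−e_prev≈-4.393341; u=2·(-2.595001)+1/4·(-3.679474)+0·(-4.393341)≈-6.109871; next y=1/2·0.595001+3/4·(-6.109871)≈-4.284903
n=5: y≈-4.284903, sp=-2, e=sp−y≈2.284903; I≈-1.394571, D=e−e_prev≈4.879904; u=2·2.284903+1/4·(-1.394571)+0·4.879904≈4.221162; next y=1/2·(-4.284903)+3/4·4.221162≈1.023420
n=6: y≈1.023420, sp=3, e=sp−y≈1.976580; I≈0.582008, D=e−e_prev≈-0.308323; u=2·1.976580+1/4·0.582008+0·(-0.308323)≈4.098661; next y=1/2·1.023420+3/4·4.098661≈3.585706
n=7: y≈3.585706, sp=3, e=sp−y≈-0.585706; I≈-0.003698, D=e−e_prev≈-2.562286; u=2·(-0.585706)+1/4·(-0.003698)+0·(-2.562286)≈-1.172337; next y=1/2·3.585706+3/4·(-1.172337)≈0.913601
n=8: y≈0.913601, sp=3, e=sp−y≈2.086399; I≈2.082702, D=e−e_prev≈2.672106; u=2·2.086399+1/4·2.082702+0·2.672106≈4.693474; next y=1/2·0.913601+3/4·4.693474≈3.976906
n=9: y≈3.976906, sp=3, e=sp−y≈-0.976906; I≈1.105796, D=e−e_prev≈-3.063305; u=2·(-0.976906)+1/4·1.105796+0·(-3.063305)≈-1.677363; next y=1/2·3.976906+3/4·(-1.677363)≈0.730431
n=10: y≈0.730431, sp=-2, e=sp−y≈-2.730431; I≈-1.624635, D=e−e_prev≈-1.753525; u=2·(-2.730431)+1/4·(-1.624635)+0·(-1.753525)≈-5.867020; next y=1/2·0.730431+3/4·(-5.867020)≈-4.035050
n=11: y≈-4.035050, sp=-2, e=sp−y≈2.035050; I≈0.410415, D=e−e_prev≈4.765480; u=2·2.035050+1/4·0.410415+0·4.765480≈4.172703; next y=1/2·(-4.035050)+3/4·4.172703≈1.112003
n=12: y≈1.112003, sp=-2, e=sp−y≈-3.112003; I≈-2.701588, D=e−e_prev≈-5.147052; u=2·(-3.112003)+1/4·(-2.701588)+0·(-5.147052)≈-6.899402; next y=1/2·1.112003+3/4·(-6.899402)≈-4.618550
n=13: y≈-4.618550, sp=-2, e=sp−y≈2.618550; I≈-0.083038, D=e−e_prev≈5.730553; u=2·2.618550+1/4·(-0.083038)+0·5.730553≈5.216341; next y=1/2·(-4.618550)+3/4·5.216341≈1.602981
n=14: y≈1.602981, sp=-2, e=sp−y≈-3.602981; I≈-3.686018, D=e−e_prev≈-6.221531; u=2·(-3.602981)+1/4·(-3.686018)+0·(-6.221531)≈-8.127466; next y=1/2·1.602981+3/4·(-8.127466)≈-5.294109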